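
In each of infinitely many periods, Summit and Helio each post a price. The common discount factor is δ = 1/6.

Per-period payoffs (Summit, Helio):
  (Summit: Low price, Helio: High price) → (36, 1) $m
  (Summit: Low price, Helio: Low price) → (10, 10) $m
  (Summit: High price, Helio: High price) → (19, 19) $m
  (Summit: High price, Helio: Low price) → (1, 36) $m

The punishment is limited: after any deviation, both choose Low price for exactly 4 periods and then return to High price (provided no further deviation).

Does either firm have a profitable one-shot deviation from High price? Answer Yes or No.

Yes

IC: δ+…+δ^4 ≥ (36−19)/(19−10) = 17/9.
At δ = 1/6: partial sum = 0.1998 < 1.8889. Cooperation not sustainable.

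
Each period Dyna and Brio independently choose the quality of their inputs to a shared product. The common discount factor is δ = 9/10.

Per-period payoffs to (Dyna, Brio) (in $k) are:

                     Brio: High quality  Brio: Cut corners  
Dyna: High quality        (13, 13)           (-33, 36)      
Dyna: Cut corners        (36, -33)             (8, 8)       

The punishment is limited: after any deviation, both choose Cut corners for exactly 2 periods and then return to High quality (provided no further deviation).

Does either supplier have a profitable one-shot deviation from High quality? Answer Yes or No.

Yes

Comparing payoff streams over the 3 periods until play realigns: cooperate → 13(1+δ+…+δ^2); deviate → 36 + 8(δ+…+δ^2).
Cooperation is sustained iff (13−8)(δ+…+δ^2) ≥ 36−13.
δ+…+δ^2 = 9/10·(1−(9/10)^2)/(1−9/10) = 1.7100, and (36−13)/(13−8) = 4.6000.
1.7100 < 4.6000, so cooperation is not sustainable.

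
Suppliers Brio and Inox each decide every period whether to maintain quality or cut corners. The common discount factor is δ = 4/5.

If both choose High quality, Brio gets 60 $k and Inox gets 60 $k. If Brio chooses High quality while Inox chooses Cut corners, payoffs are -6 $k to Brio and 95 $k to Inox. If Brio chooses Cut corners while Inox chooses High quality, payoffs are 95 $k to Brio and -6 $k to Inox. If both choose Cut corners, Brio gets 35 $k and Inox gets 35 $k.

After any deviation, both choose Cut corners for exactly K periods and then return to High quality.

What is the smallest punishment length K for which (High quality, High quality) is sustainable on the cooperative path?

No profitable deviation requires (60−35)(δ+…+δ^K) ≥ 95−60, i.e. δ+…+δ^K ≥ 7/5 ≈ 1.4000.
With δ = 4/5, the partial sums are K=1: 0.8000, K=2: 1.4400.
K = 2 is the first length at which the sum reaches 1.4000.

2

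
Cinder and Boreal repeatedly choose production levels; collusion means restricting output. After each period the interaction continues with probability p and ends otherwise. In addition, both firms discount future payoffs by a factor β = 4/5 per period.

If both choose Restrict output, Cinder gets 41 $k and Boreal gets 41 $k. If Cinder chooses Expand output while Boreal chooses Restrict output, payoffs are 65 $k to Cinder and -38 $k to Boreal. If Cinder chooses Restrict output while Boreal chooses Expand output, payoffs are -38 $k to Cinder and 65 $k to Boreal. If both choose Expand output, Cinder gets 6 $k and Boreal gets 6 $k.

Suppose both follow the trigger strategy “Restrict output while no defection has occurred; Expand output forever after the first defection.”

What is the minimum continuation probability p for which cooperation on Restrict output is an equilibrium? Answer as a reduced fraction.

30/59

Expected continuation weight on next period's payoff is β·p = 4/5·p, which plays the role of the discount factor.
Cooperation requires 4/5·p ≥ (65−41)/(65−6) = 24/59, hence p ≥ 30/59.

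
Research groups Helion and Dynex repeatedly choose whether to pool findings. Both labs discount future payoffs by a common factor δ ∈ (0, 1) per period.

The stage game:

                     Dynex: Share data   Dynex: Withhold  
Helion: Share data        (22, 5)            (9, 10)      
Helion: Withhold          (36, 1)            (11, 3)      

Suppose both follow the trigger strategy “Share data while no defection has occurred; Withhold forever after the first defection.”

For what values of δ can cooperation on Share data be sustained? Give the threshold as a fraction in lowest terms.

5/7

Helion's threshold: (36−22)/(36−11) = 14/25.
Dynex's threshold: (10−5)/(10−3) = 5/7.
14/25 < 5/7, so Dynex binds and δ* = 5/7.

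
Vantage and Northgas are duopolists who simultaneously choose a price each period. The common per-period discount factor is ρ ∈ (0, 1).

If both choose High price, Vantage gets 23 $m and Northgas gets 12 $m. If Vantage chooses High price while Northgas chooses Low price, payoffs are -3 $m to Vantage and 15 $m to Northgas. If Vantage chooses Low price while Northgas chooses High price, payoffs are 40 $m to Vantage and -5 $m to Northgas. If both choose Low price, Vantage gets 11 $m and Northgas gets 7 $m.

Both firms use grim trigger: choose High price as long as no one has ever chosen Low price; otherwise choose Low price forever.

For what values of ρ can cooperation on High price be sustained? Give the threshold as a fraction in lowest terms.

17/29

For Vantage: deviation gain 40−23 = 17, per-period punishment loss 23−11 = 12. IC gives ρ ≥ 17/29.
For Northgas: gain 3, loss 5 per period, so ρ ≥ 3/8.
The tighter constraint is Vantage's, so cooperation needs ρ ≥ 17/29.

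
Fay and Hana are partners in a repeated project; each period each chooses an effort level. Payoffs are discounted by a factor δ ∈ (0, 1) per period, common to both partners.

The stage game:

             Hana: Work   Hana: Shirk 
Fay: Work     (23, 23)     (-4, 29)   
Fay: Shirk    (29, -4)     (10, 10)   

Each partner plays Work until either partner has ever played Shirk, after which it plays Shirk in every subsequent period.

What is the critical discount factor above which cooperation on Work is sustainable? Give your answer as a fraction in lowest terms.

Cooperation forever yields 23 each period: 23/(1−δ).
Deviating yields 29 once, then 10 forever: 29 + 10δ/(1−δ).
No profitable deviation requires 23/(1−δ) ≥ 29 + 10δ/(1−δ).
Multiplying by (1−δ): 23 ≥ 29(1−δ) + 10δ = 29 − 19δ.
So 19δ ≥ 6, i.e. δ ≥ 6/19.

6/19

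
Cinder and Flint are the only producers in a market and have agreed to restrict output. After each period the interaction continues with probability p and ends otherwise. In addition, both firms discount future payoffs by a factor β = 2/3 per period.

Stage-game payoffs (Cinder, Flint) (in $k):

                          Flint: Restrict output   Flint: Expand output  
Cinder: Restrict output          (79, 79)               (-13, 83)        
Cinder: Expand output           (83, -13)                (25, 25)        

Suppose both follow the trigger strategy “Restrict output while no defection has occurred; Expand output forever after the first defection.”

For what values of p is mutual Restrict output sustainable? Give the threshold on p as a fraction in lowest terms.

With continuation probability p and discount β, the effective per-period discount factor is βp.
Grim-trigger IC: βp ≥ (83−79)/(83−25) = 2/29.
So p ≥ (2/29)/(2/3) = 3/29.

3/29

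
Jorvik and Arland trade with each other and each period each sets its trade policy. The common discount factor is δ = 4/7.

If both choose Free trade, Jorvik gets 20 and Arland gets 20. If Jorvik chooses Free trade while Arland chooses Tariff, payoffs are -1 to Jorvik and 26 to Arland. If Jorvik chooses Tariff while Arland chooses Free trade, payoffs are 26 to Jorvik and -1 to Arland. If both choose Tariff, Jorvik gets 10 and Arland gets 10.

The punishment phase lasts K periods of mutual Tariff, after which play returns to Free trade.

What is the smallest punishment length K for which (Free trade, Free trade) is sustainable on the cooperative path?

Need Σ_{k=1}^{K} δ^k ≥ (26−20)/(20−10) = 0.6000 at δ = 4/7.
At K = 1 the sum is 0.5714 < 0.6000; at K = 2 it is 0.8980 ≥ 0.6000.
So the minimum punishment length is K = 2.

2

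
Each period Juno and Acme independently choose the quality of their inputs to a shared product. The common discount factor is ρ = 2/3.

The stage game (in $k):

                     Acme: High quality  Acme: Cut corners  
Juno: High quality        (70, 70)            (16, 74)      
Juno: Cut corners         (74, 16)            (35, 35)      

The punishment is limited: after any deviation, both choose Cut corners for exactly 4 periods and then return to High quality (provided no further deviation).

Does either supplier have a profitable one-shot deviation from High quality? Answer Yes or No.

No

IC: ρ+…+ρ^4 ≥ (74−70)/(70−35) = 4/35.
At ρ = 2/3: partial sum = 1.6049 ≥ 0.1143. Cooperation sustainable.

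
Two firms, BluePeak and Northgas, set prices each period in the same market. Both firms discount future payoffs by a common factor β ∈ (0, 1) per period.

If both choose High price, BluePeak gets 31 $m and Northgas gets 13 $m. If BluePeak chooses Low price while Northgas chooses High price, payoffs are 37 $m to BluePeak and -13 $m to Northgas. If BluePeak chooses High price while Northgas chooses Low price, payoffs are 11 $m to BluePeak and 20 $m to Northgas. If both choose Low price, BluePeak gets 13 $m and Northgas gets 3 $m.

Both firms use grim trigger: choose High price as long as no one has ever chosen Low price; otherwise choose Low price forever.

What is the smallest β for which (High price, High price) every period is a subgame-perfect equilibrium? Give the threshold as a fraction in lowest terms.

BluePeak: cooperation gives 31 each period; deviation gives 37 once then 13 forever.
  31/(1−β) ≥ 37 + 13β/(1−β) ⇒ β ≥ 6/24 = 1/4.
Northgas: cooperation gives 13 each period; deviation gives 20 once then 3 forever.
  β ≥ 7/17.
Both must hold, so the binding constraint is Northgas's: β ≥ 7/17.

7/17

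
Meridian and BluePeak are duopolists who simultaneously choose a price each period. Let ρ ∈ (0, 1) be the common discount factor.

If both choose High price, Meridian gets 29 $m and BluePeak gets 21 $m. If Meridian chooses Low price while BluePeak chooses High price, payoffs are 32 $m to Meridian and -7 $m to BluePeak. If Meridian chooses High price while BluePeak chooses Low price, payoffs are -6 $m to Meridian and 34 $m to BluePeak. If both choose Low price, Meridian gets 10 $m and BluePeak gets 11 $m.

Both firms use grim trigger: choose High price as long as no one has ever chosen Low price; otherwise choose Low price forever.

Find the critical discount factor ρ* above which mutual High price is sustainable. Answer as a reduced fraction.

13/23

Meridian: cooperation gives 29 each period; deviation gives 32 once then 10 forever.
  29/(1−ρ) ≥ 32 + 10ρ/(1−ρ) ⇒ ρ ≥ 3/22.
BluePeak: cooperation gives 21 each period; deviation gives 34 once then 11 forever.
  ρ ≥ 13/23.
Both must hold, so the binding constraint is BluePeak's: ρ ≥ 13/23.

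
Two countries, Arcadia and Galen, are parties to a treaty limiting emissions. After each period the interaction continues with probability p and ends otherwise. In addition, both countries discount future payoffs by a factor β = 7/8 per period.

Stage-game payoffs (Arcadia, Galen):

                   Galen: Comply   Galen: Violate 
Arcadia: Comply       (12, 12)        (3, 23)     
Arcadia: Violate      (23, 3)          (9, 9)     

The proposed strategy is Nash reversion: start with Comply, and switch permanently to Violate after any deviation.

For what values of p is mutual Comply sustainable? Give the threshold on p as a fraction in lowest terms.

Expected continuation weight on next period's payoff is β·p = 7/8·p, which plays the role of the discount factor.
Cooperation requires 7/8·p ≥ (23−12)/(23−9) = 11/14, hence p ≥ 44/49.

44/49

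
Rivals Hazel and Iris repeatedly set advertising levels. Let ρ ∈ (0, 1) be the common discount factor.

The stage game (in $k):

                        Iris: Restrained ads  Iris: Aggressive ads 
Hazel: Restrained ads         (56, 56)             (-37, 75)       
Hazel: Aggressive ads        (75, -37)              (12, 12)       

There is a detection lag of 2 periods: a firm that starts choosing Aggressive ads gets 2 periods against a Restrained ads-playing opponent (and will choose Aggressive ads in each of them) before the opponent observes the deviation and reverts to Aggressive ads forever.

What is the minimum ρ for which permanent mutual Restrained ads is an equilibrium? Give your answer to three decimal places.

0.549

A deviator earns 75 for 2 periods, then 12 forever; cooperating earns 56 forever. Multiplying the IC by (1−ρ):
56 ≥ 75(1−ρ^2) + 12ρ^2, so 63·ρ^2 ≥ 19 and ρ^2 ≥ 19/63.
ρ ≥ (19/63)^(1/2) ≈ 0.549.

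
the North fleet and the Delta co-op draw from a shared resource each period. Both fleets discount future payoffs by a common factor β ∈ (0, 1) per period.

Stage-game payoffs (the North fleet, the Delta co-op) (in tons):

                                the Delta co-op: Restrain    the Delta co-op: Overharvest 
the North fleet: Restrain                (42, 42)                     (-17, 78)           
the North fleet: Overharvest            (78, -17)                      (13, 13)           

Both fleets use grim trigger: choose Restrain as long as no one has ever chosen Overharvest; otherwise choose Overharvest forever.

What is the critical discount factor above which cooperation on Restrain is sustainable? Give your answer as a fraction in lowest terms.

42/(1−β) ≥ 78 + 13β/(1−β)
42 ≥ 78 − 65β
β ≥ 36/65.

36/65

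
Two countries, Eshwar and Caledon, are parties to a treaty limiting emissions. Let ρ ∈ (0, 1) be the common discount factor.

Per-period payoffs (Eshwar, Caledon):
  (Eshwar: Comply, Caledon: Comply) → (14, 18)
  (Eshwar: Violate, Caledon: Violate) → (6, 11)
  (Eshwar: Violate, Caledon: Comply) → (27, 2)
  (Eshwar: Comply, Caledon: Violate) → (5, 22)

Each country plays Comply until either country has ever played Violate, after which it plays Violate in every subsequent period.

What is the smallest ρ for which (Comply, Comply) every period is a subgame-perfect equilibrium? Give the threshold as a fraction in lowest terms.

Eshwar's threshold: (27−14)/(27−6) = 13/21.
Caledon's threshold: (22−18)/(22−11) = 4/11.
13/21 > 4/11, so Eshwar binds and ρ* = 13/21.

13/21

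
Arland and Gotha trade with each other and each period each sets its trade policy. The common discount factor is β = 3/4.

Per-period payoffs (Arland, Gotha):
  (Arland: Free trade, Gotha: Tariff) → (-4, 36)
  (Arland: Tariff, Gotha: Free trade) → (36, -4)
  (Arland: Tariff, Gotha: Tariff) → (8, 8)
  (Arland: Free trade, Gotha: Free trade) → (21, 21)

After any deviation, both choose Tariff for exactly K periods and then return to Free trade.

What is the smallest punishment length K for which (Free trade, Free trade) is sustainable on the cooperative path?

Need Σ_{k=1}^{K} β^k ≥ (36−21)/(21−8) = 1.1538 at β = 3/4.
At K = 1 the sum is 0.7500 < 1.1538; at K = 2 it is 1.3125 ≥ 1.1538.
So the minimum punishment length is K = 2.

2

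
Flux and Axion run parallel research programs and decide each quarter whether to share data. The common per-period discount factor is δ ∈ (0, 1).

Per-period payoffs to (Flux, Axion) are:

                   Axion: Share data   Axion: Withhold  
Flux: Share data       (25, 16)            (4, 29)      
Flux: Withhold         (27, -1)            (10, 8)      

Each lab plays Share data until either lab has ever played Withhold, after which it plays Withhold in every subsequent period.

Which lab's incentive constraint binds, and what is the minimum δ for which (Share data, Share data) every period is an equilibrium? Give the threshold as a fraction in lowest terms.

Axion; δ ≥ 13/21

For Flux: deviation gain 27−25 = 2, per-period punishment loss 25−10 = 15. IC gives δ ≥ 2/17.
For Axion: gain 13, loss 8 per period, so δ ≥ 13/21.
The tighter constraint is Axion's, so cooperation needs δ ≥ 13/21.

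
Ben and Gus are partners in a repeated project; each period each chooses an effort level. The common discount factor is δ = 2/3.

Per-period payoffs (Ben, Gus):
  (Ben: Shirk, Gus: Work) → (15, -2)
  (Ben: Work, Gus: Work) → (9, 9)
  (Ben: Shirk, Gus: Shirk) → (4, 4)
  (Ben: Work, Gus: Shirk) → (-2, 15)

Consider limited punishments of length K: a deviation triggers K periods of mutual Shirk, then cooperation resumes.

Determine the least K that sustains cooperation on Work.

Need Σ_{k=1}^{K} δ^k ≥ (15−9)/(9−4) = 1.2000 at δ = 2/3.
At K = 2 the sum is 1.1111 < 1.2000; at K = 3 it is 1.4074 ≥ 1.2000.
So the minimum punishment length is K = 3.

3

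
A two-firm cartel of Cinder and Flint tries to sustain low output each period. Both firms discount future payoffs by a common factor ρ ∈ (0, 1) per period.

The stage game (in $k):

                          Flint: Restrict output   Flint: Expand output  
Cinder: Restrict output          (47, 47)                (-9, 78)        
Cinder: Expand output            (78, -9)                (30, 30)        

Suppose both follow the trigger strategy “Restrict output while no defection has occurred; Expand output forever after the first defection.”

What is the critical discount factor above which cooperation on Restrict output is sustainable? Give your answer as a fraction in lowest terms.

31/48

47/(1−ρ) ≥ 78 + 30ρ/(1−ρ)
47 ≥ 78 − 48ρ
ρ ≥ 31/48.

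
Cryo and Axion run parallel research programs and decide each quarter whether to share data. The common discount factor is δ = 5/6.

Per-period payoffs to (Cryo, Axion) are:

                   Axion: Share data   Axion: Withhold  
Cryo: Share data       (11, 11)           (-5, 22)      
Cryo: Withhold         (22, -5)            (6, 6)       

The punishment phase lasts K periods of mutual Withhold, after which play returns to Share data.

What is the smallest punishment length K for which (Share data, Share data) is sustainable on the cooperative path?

4

IC: δ(1−δ^K)/(1−δ) ≥ (22−11)/(11−6) = 11/5.
With δ = 5/6: need 1 − δ^K ≥ 11/5·(1−5/6)/(5/6), i.e. δ^K ≤ 0.5600.
Since (5/6)^3 = 0.5787 and (5/6)^4 = 0.4823, the smallest such K is 4.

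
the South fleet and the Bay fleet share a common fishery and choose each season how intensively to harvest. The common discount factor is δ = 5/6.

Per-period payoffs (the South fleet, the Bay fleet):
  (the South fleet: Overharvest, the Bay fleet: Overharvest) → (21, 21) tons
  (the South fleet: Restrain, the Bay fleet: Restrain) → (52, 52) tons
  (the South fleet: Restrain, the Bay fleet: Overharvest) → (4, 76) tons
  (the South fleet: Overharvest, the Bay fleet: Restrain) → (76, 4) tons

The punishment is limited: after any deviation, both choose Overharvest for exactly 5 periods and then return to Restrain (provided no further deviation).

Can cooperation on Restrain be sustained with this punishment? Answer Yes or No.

A one-shot deviation gives 76 now, then 21 for 5 periods, then back to 52.
Gain from deviating: (76−52) today; loss: (52−21) in each of the next 5 periods.
No-deviation condition: (52−21)(δ+…+δ^5) ≥ 76−52, i.e. δ+…+δ^5 ≥ 24/31.
At δ = 5/6: δ+…+δ^5 = 2.9906 ≥ 0.7742.
So cooperation is sustainable.

Yes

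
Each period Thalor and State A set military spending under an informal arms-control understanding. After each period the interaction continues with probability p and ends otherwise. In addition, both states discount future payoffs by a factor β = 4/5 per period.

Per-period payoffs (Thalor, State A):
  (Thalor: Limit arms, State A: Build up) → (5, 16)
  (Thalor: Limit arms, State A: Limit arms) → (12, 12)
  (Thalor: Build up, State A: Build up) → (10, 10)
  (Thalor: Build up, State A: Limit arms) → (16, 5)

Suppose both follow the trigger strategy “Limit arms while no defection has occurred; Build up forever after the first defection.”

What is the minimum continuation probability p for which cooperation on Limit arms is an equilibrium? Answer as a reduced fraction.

5/6

Expected continuation weight on next period's payoff is β·p = 4/5·p, which plays the role of the discount factor.
Cooperation requires 4/5·p ≥ (16−12)/(16−10) = 2/3, hence p ≥ 5/6.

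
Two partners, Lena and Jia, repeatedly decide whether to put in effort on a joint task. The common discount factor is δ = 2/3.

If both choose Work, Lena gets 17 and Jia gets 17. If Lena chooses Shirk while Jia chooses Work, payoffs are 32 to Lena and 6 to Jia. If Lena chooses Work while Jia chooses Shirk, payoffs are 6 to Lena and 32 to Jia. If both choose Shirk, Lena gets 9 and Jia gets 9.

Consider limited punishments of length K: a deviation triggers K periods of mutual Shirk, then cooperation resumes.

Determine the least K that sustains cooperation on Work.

7

IC: δ(1−δ^K)/(1−δ) ≥ (32−17)/(17−9) = 15/8.
With δ = 2/3: need 1 − δ^K ≥ 15/8·(1−2/3)/(2/3), i.e. δ^K ≤ 0.0625.
Since (2/3)^6 = 0.0878 and (2/3)^7 = 0.0585, the smallest such K is 7.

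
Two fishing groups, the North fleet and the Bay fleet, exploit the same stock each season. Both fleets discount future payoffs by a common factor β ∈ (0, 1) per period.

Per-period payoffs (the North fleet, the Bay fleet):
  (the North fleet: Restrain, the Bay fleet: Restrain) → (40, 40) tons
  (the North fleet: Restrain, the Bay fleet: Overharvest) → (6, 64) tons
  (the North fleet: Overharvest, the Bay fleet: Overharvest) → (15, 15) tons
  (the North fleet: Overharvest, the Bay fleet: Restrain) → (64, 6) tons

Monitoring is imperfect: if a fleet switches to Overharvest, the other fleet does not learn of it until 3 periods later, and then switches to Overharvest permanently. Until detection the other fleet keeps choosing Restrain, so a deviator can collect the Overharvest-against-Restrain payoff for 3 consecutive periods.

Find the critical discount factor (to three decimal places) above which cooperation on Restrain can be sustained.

0.788

A deviator earns 64 for 3 periods, then 15 forever; cooperating earns 40 forever. Multiplying the IC by (1−β):
40 ≥ 64(1−β^3) + 15β^3, so 49·β^3 ≥ 24 and β^3 ≥ 24/49.
β ≥ (24/49)^(1/3) ≈ 0.788.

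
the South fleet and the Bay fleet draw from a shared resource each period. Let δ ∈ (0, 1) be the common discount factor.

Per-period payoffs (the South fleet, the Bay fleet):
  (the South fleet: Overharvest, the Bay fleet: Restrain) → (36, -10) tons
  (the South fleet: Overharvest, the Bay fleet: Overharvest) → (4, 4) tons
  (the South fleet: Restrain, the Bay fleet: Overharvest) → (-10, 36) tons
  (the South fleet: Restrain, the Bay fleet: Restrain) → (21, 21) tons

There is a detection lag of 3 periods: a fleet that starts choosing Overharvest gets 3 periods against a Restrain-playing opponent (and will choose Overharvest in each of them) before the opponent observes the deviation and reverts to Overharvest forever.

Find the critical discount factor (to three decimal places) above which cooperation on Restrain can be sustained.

The best deviation is to choose Overharvest for all 3 undetected periods, earning 36 each, then 4 forever once detected.
Deviation value: 36(1−δ^3)/(1−δ) + 4δ^3/(1−δ); cooperation value: 21/(1−δ).
IC: 21 ≥ 36(1−δ^3) + 4δ^3 = 36 − 32δ^3.
So δ^3 ≥ 15/32, giving δ ≥ (15/32)^(1/3) ≈ 0.777.

0.777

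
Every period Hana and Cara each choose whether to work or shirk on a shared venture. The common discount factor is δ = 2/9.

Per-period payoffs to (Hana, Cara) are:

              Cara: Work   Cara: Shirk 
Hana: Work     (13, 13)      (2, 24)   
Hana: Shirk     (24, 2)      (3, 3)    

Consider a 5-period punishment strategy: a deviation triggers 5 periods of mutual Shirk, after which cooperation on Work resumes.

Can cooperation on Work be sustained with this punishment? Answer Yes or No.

IC: δ+…+δ^5 ≥ (24−13)/(13−3) = 11/10.
At δ = 2/9: partial sum = 0.2856 < 1.1000. Cooperation not sustainable.

No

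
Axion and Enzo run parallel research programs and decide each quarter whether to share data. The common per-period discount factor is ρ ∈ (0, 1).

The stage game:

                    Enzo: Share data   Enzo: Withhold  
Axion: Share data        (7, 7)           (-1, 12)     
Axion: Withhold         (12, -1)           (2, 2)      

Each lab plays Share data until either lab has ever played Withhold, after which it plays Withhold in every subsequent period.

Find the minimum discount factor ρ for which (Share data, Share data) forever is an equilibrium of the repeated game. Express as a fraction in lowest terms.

One-period gain from deviating is 12 − 7 = 5. The loss is 7 − 2 = 5 in every subsequent period, with present value 5·ρ/(1−ρ).
Deviation is unprofitable when 5·ρ/(1−ρ) ≥ 5, i.e. ρ/(1−ρ) ≥ 1.
Equivalently ρ ≥ 5/(5+5) = 1/2.

1/2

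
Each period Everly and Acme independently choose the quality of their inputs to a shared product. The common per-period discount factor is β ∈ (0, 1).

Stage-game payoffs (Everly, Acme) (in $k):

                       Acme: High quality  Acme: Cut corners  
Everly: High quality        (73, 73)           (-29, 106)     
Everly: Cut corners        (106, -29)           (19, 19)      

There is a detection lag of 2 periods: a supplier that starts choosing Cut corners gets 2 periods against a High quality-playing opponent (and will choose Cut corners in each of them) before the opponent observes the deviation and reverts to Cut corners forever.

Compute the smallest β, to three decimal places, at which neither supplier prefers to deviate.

A deviator earns 106 for 2 periods, then 19 forever; cooperating earns 73 forever. Multiplying the IC by (1−β):
73 ≥ 106(1−β^2) + 19β^2, so 87·β^2 ≥ 33 and β^2 ≥ 11/29.
β ≥ (11/29)^(1/2) ≈ 0.616.

0.616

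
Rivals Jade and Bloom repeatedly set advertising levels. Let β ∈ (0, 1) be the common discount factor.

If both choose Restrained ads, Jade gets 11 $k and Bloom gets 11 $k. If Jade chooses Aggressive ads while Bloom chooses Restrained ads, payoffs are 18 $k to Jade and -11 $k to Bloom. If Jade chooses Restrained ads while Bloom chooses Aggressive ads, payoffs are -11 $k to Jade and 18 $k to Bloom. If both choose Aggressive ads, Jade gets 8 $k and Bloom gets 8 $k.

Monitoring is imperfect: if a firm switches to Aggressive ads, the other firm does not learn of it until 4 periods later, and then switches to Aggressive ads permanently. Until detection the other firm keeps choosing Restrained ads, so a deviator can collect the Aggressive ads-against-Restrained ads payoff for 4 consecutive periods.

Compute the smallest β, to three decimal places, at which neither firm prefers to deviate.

0.915

A deviator earns 18 for 4 periods, then 8 forever; cooperating earns 11 forever. Multiplying the IC by (1−β):
11 ≥ 18(1−β^4) + 8β^4, so 10·β^4 ≥ 7 and β^4 ≥ 7/10.
β ≥ (7/10)^(1/4) ≈ 0.915.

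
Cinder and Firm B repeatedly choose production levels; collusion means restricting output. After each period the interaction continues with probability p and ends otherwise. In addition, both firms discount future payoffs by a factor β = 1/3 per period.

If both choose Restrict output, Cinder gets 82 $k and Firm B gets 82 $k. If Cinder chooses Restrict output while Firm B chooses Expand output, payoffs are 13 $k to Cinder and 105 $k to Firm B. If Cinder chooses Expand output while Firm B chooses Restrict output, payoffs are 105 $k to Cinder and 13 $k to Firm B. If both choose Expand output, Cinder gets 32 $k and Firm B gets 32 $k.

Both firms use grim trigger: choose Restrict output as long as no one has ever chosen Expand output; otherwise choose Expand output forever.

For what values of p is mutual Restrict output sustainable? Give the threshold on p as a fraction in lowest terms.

69/73

With continuation probability p and discount β, the effective per-period discount factor is βp.
Grim-trigger IC: βp ≥ (105−82)/(105−32) = 23/73.
So p ≥ (23/73)/(1/3) = 69/73.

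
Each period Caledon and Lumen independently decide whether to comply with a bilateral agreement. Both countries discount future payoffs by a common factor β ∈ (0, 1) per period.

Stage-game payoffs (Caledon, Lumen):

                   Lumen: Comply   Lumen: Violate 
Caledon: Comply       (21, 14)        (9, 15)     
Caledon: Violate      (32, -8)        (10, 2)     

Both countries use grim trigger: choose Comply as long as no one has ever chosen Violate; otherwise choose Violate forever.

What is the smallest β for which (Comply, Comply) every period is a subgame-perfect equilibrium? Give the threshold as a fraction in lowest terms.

1/2

Caledon: cooperation gives 21 each period; deviation gives 32 once then 10 forever.
  21/(1−β) ≥ 32 + 10β/(1−β) ⇒ β ≥ 11/22 = 1/2.
Lumen: cooperation gives 14 each period; deviation gives 15 once then 2 forever.
  β ≥ 1/13.
Both must hold, so the binding constraint is Caledon's: β ≥ 1/2.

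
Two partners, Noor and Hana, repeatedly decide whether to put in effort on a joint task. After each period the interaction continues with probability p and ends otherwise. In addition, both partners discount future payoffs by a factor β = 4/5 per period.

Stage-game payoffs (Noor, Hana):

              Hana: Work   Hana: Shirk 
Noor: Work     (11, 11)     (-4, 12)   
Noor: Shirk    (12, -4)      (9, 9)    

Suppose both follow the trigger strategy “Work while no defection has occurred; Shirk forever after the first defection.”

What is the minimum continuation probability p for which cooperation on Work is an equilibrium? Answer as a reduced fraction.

5/12

Expected continuation weight on next period's payoff is β·p = 4/5·p, which plays the role of the discount factor.
Cooperation requires 4/5·p ≥ (12−11)/(12−9) = 1/3, hence p ≥ 5/12.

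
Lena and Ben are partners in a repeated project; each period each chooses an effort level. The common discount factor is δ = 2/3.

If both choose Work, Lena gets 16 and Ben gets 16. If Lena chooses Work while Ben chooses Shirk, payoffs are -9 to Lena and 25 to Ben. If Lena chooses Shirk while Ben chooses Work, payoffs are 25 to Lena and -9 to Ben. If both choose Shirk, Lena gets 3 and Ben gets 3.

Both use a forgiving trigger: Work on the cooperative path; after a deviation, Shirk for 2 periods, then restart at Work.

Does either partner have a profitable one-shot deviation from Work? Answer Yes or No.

No

Comparing payoff streams over the 3 periods until play realigns: cooperate → 16(1+δ+…+δ^2); deviate → 25 + 3(δ+…+δ^2).
Cooperation is sustained iff (16−3)(δ+…+δ^2) ≥ 25−16.
δ+…+δ^2 = 2/3·(1−(2/3)^2)/(1−2/3) = 1.1111, and (25−16)/(16−3) = 0.6923.
1.1111 ≥ 0.6923, so cooperation is sustainable.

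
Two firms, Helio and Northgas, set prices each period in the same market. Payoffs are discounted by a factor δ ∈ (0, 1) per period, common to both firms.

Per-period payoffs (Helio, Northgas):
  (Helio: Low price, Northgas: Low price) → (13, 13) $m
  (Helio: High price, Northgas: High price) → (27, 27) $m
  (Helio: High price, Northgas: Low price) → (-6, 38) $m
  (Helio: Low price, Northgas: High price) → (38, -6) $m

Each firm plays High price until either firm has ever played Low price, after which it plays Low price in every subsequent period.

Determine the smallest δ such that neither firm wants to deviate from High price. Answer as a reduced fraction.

Under grim trigger the critical discount factor is (T−C)/(T−P) with T = 38, C = 27, P = 13.
δ* = (38−27)/(38−13) = 11/25.

11/25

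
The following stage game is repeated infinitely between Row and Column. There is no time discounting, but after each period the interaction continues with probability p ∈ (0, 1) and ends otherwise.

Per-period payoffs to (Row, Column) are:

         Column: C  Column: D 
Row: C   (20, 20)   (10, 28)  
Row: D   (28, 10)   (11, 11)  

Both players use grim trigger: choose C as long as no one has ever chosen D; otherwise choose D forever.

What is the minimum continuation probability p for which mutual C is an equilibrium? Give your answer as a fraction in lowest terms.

With no time discounting, the continuation probability p plays the role of the discount factor.
Grim-trigger IC: 20/(1−p) ≥ 28 + 11p/(1−p) ⇒ p ≥ (28−20)/(28−11) = 8/17.

8/17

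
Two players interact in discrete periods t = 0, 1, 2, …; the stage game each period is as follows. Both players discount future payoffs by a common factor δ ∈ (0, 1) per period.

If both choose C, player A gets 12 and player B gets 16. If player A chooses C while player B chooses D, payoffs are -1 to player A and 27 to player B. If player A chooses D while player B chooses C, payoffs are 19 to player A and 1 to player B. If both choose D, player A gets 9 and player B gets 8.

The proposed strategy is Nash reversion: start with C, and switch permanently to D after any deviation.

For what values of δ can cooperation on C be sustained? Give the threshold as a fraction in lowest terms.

player A's threshold: (19−12)/(19−9) = 7/10.
player B's threshold: (27−16)/(27−8) = 11/19.
7/10 > 11/19, so player A binds and δ* = 7/10.

7/10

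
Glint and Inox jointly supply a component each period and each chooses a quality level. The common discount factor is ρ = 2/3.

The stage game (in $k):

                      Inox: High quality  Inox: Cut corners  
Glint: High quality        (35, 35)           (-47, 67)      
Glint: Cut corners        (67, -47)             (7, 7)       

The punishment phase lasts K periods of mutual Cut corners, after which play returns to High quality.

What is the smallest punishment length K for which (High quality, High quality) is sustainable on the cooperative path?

3

No profitable deviation requires (35−7)(ρ+…+ρ^K) ≥ 67−35, i.e. ρ+…+ρ^K ≥ 8/7 ≈ 1.1429.
With ρ = 2/3, the partial sums are K=1: 0.6667, K=2: 1.1111, K=3: 1.4074.
K = 3 is the first length at which the sum reaches 1.1429.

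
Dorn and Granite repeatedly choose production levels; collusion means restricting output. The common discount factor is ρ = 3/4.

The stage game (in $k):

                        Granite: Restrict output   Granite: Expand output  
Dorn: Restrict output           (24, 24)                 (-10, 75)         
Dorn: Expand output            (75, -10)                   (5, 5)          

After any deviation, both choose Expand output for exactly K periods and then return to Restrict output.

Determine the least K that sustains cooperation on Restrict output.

8

Need Σ_{k=1}^{K} ρ^k ≥ (75−24)/(24−5) = 2.6842 at ρ = 3/4.
At K = 7 the sum is 2.5995 < 2.6842; at K = 8 it is 2.6997 ≥ 2.6842.
So the minimum punishment length is K = 8.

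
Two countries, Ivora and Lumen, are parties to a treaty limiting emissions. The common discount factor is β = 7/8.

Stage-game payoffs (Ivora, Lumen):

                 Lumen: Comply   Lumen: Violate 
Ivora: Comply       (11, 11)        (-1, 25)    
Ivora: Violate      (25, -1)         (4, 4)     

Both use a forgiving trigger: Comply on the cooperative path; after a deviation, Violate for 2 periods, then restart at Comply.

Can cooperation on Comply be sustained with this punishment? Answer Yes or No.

No

IC: β+…+β^2 ≥ (25−11)/(11−4) = 2.
At β = 7/8: partial sum = 1.6406 < 2.0000. Cooperation not sustainable.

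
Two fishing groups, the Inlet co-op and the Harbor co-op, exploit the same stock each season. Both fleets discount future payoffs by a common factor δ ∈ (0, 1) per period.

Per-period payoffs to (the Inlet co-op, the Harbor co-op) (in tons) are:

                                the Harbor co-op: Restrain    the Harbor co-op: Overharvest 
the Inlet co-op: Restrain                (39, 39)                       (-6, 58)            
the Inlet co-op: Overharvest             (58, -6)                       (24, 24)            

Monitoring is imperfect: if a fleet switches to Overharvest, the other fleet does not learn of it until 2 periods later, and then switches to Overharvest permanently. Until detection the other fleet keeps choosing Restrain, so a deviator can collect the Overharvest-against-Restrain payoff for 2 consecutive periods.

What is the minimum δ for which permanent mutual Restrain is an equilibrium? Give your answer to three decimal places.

A deviator earns 58 for 2 periods, then 24 forever; cooperating earns 39 forever. Multiplying the IC by (1−δ):
39 ≥ 58(1−δ^2) + 24δ^2, so 34·δ^2 ≥ 19 and δ^2 ≥ 19/34.
δ ≥ (19/34)^(1/2) ≈ 0.748.

0.748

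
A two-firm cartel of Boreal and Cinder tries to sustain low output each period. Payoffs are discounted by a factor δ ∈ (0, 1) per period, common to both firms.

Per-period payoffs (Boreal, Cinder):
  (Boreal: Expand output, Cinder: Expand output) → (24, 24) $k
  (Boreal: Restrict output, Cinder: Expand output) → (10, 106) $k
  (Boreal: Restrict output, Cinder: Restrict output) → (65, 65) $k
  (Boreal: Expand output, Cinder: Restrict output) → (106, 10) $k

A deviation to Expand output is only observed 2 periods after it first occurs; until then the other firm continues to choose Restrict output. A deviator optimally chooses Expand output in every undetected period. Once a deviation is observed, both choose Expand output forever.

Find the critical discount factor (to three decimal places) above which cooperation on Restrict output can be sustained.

0.707

Deviating for the 2 undetected periods gains 106−65 = 41 per period over cooperation, then loses 65−24 = 41 per period forever once punishment starts.
Gain: 41(1 + δ + … + δ^1); loss: 41·δ^2/(1−δ).
No profitable deviation ⇔ 41(1−δ^2) ≤ 41·δ^2, i.e. δ^2 ≥ 41/(41+41) = 1/2.
Hence δ ≥ (1/2)^(1/2) ≈ 0.707.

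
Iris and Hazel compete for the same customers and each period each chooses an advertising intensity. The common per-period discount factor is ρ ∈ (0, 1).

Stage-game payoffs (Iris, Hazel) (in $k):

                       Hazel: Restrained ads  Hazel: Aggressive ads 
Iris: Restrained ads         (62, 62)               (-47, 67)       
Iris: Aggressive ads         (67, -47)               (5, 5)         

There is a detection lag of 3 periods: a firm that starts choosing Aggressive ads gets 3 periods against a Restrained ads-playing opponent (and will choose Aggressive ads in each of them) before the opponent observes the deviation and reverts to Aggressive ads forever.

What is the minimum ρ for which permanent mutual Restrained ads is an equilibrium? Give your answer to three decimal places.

0.432

The best deviation is to choose Aggressive ads for all 3 undetected periods, earning 67 each, then 5 forever once detected.
Deviation value: 67(1−ρ^3)/(1−ρ) + 5ρ^3/(1−ρ); cooperation value: 62/(1−ρ).
IC: 62 ≥ 67(1−ρ^3) + 5ρ^3 = 67 − 62ρ^3.
So ρ^3 ≥ 5/62, giving ρ ≥ (5/62)^(1/3) ≈ 0.432.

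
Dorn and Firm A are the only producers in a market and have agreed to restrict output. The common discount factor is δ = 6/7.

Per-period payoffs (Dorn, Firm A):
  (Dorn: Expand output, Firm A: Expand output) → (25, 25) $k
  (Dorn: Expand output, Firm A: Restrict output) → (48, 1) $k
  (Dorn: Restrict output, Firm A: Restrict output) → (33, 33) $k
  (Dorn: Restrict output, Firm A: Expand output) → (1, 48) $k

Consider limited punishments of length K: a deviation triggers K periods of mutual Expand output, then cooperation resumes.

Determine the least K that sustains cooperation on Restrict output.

IC: δ(1−δ^K)/(1−δ) ≥ (48−33)/(33−25) = 15/8.
With δ = 6/7: need 1 − δ^K ≥ 15/8·(1−6/7)/(6/7), i.e. δ^K ≤ 0.6875.
Since (6/7)^2 = 0.7347 and (6/7)^3 = 0.6297, the smallest such K is 3.

3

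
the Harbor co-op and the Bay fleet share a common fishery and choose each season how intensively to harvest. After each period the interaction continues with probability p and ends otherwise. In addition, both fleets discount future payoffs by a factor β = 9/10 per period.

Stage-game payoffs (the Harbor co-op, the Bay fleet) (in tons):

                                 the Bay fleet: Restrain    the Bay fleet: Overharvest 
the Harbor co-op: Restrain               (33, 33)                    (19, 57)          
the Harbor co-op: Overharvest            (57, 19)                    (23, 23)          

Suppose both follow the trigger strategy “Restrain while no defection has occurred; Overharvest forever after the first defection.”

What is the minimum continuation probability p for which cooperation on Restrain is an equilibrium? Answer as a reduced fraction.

Expected continuation weight on next period's payoff is β·p = 9/10·p, which plays the role of the discount factor.
Cooperation requires 9/10·p ≥ (57−33)/(57−23) = 12/17, hence p ≥ 40/51.

40/51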